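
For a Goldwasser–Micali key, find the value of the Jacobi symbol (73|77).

(73|77)
  = (77|73)    [QR: 73 ≡ 1 mod 4, sign kept]
  = (4|73)    [77 ≡ 4 mod 73]
  = (1|73)    [73 ≡ 1 mod 8 ⇒ (2|73)^2 = +1]
  = 1    [(1|73) = 1]

1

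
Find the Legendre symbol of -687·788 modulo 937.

By multiplicativity, (-687·788|937) = (-687|937)·(788|937).
First factor (-687|937):
Reduce the numerator: -687 ≡ 250 (mod 937), so (-687|937) = (250|937).
Factor out 2: 250 = 2·125. Since 937 ≡ 1 (mod 8), (2|937) = +1. Now have (125|937).
125 ≡ 1 (mod 4), so quadratic reciprocity gives (125|937) = (937|125). Reduce: 937 ≡ 62 (mod 125). Now have (62|125).
Factor out 2: 62 = 2·31. Since 125 ≡ 5 (mod 8), (2|125) = -1. Now have -(31|125).
125 ≡ 1 (mod 4), so quadratic reciprocity gives (31|125) = (125|31). Reduce: 125 ≡ 1 (mod 31). Now have -(1|31).
(1|31) = 1. Collecting the sign factors: -1.
Second factor (788|937):
Factor out 2: 788 = 2^2·197. Since 937 ≡ 1 (mod 8), (2|937) = +1, and (2|937)^2 = +1. Now have (197|937).
197 ≡ 1 (mod 4), so quadratic reciprocity gives (197|937) = (937|197). Reduce: 937 ≡ 149 (mod 197). Now have (149|197).
149 ≡ 1 (mod 4), so quadratic reciprocity gives (149|197) = (197|149). Reduce: 197 ≡ 48 (mod 149). Now have (48|149).
Factor out 2: 48 = 2^4·3. Since 149 ≡ 5 (mod 8), (2|149) = -1, and (2|149)^4 = +1. Now have (3|149).
149 ≡ 1 (mod 4), so quadratic reciprocity gives (3|149) = (149|3). Reduce: 149 ≡ 2 (mod 3). Now have (2|3).
Factor out 2: 2 = 2. Since 3 ≡ 3 (mod 8), (2|3) = -1. Now have -(1|3).
(1|3) = 1. Collecting the sign factors: -1.
Product: (-1)·(-1) = 1.

1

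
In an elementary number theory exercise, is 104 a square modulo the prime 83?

yes

(104/83)
  = (21/83)    [104 ≡ 21 mod 83]
  = (83/21)    [QR: 21 ≡ 1 mod 4, sign kept]
  = (20/21)    [83 ≡ 20 mod 21]
  = (5/21)    [21 ≡ 5 mod 8 ⇒ (2/21)^2 = +1]
  = (21/5)    [QR: 5 ≡ 1 mod 4, sign kept]
  = (1/5)    [21 ≡ 1 mod 5]
  = 1    [(1/5) = 1]
(104/83) = 1, and 83 is prime, so 104 is a quadratic residue mod 83.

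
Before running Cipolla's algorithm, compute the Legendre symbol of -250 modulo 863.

Pull out -1: (-250 / 863) = (-1 / 863)·(250 / 863). Since 863 ≡ 3 (mod 4), (-1 / 863) = -1. Now have -(250 / 863).
Factor out 2: 250 = 2·125. Since 863 ≡ 7 (mod 8), (2 / 863) = +1. Now have -(125 / 863).
125 ≡ 1 (mod 4), so quadratic reciprocity gives (125 / 863) = (863 / 125). Reduce: 863 ≡ 113 (mod 125). Now have -(113 / 125).
113 ≡ 1 (mod 4), so quadratic reciprocity gives (113 / 125) = (125 / 113). Reduce: 125 ≡ 12 (mod 113). Now have -(12 / 113).
Factor out 2: 12 = 2^2·3. Since 113 ≡ 1 (mod 8), (2 / 113) = +1, and (2 / 113)^2 = +1. Now have -(3 / 113).
113 ≡ 1 (mod 4), so quadratic reciprocity gives (3 / 113) = (113 / 3). Reduce: 113 ≡ 2 (mod 3). Now have -(2 / 3).
Factor out 2: 2 = 2. Since 3 ≡ 3 (mod 8), (2 / 3) = -1. Now have (1 / 3).
(1 / 3) = 1. Collecting the sign factors: 1.

1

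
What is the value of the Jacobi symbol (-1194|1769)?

-1

(-1194|1769)
  = (575|1769)    [-1194 ≡ 575 mod 1769]
  = (1769|575)    [QR: 1769 ≡ 1 mod 4, sign kept]
  = (44|575)    [1769 ≡ 44 mod 575]
  = (11|575)    [575 ≡ 7 mod 8 ⇒ (2|575)^2 = +1]
  = -(575|11)    [QR: both ≡ 3 mod 4, sign flips]
  = -(3|11)    [575 ≡ 3 mod 11]
  = (11|3)    [QR: both ≡ 3 mod 4, sign flips]
  = (2|3)    [11 ≡ 2 mod 3]
  = -(1|3)    [3 ≡ 3 mod 8 ⇒ (2|3) = -1]
  = -1    [(1|3) = 1]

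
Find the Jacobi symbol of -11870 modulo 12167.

Reduce the numerator: -11870 ≡ 297 (mod 12167), so (-11870 / 12167) = (297 / 12167).
297 ≡ 1 (mod 4), so quadratic reciprocity gives (297 / 12167) = (12167 / 297). Reduce: 12167 ≡ 287 (mod 297). Now have (287 / 297).
297 ≡ 1 (mod 4), so quadratic reciprocity gives (287 / 297) = (297 / 287). Reduce: 297 ≡ 10 (mod 287). Now have (10 / 287).
Factor out 2: 10 = 2·5. Since 287 ≡ 7 (mod 8), (2 / 287) = +1. Now have (5 / 287).
5 ≡ 1 (mod 4), so quadratic reciprocity gives (5 / 287) = (287 / 5). Reduce: 287 ≡ 2 (mod 5). Now have (2 / 5).
Factor out 2: 2 = 2. Since 5 ≡ 5 (mod 8), (2 / 5) = -1. Now have -(1 / 5).
(1 / 5) = 1. Collecting the sign factors: -1.

-1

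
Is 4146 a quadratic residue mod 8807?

no

(4146/8807)
  = (2073/8807)    [8807 ≡ 7 mod 8 ⇒ (2/8807) = +1]
  = (8807/2073)    [QR: 2073 ≡ 1 mod 4, sign kept]
  = (515/2073)    [8807 ≡ 515 mod 2073]
  = (2073/515)    [QR: 2073 ≡ 1 mod 4, sign kept]
  = (13/515)    [2073 ≡ 13 mod 515]
  = (515/13)    [QR: 13 ≡ 1 mod 4, sign kept]
  = (8/13)    [515 ≡ 8 mod 13]
  = -(1/13)    [13 ≡ 5 mod 8 ⇒ (2/13)^3 = -1]
  = -1    [(1/13) = 1]
The Legendre symbol is -1, so x^2 ≡ 4146 (mod 8807) has no solution.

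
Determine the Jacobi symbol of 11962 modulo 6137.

Reduce the numerator: 11962 ≡ 5825 (mod 6137), so (11962 / 6137) = (5825 / 6137).
5825 ≡ 1 (mod 4), so quadratic reciprocity gives (5825 / 6137) = (6137 / 5825). Reduce: 6137 ≡ 312 (mod 5825). Now have (312 / 5825).
Factor out 2: 312 = 2^3·39. Since 5825 ≡ 1 (mod 8), (2 / 5825) = +1, and (2 / 5825)^3 = +1. Now have (39 / 5825).
5825 ≡ 1 (mod 4), so quadratic reciprocity gives (39 / 5825) = (5825 / 39). Reduce: 5825 ≡ 14 (mod 39). Now have (14 / 39).
Factor out 2: 14 = 2·7. Since 39 ≡ 7 (mod 8), (2 / 39) = +1. Now have (7 / 39).
Both 7 ≡ 3 and 39 ≡ 3 (mod 4), so reciprocity gives (7 / 39) = -(39 / 7). Reduce: 39 ≡ 4 (mod 7). Now have -(4 / 7).
Factor out 2: 4 = 2^2. Since 7 ≡ 7 (mod 8), (2 / 7) = +1, and (2 / 7)^2 = +1. Now have -(1 / 7).
(1 / 7) = 1. Collecting the sign factors: -1.

-1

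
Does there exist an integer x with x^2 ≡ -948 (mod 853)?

Pull out -1: (-948/853) = (-1/853)·(948/853). Since 853 ≡ 1 (mod 4), (-1/853) = +1. Now have (948/853).
Reduce the numerator: 948 ≡ 95 (mod 853), so (948/853) = (95/853).
853 ≡ 1 (mod 4), so quadratic reciprocity gives (95/853) = (853/95). Reduce: 853 ≡ 93 (mod 95). Now have (93/95).
93 ≡ 1 (mod 4), so quadratic reciprocity gives (93/95) = (95/93). Reduce: 95 ≡ 2 (mod 93). Now have (2/93).
Factor out 2: 2 = 2. Since 93 ≡ 5 (mod 8), (2/93) = -1. Now have -(1/93).
(1/93) = 1. Collecting the sign factors: -1.
The Legendre symbol is -1, so x^2 ≡ -948 (mod 853) has no solution.

no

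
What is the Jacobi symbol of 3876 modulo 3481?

(3876 / 3481)
  = (395 / 3481)    [3876 ≡ 395 mod 3481]
  = (3481 / 395)    [QR: 3481 ≡ 1 mod 4, sign kept]
  = (321 / 395)    [3481 ≡ 321 mod 395]
  = (395 / 321)    [QR: 321 ≡ 1 mod 4, sign kept]
  = (74 / 321)    [395 ≡ 74 mod 321]
  = (37 / 321)    [321 ≡ 1 mod 8 ⇒ (2 / 321) = +1]
  = (321 / 37)    [QR: 37 ≡ 1 mod 4, sign kept]
  = (25 / 37)    [321 ≡ 25 mod 37]
  = (37 / 25)    [QR: 25 ≡ 1 mod 4, sign kept]
  = (12 / 25)    [37 ≡ 12 mod 25]
  = (3 / 25)    [25 ≡ 1 mod 8 ⇒ (2 / 25)^2 = +1]
  = (25 / 3)    [QR: 25 ≡ 1 mod 4, sign kept]
  = (1 / 3)    [25 ≡ 1 mod 3]
  = 1    [(1 / 3) = 1]

1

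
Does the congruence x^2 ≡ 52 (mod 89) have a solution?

Factor out 2: 52 = 2^2·13. Since 89 ≡ 1 (mod 8), (2|89) = +1, and (2|89)^2 = +1. Now have (13|89).
13 ≡ 1 (mod 4), so quadratic reciprocity gives (13|89) = (89|13). Reduce: 89 ≡ 11 (mod 13). Now have (11|13).
13 ≡ 1 (mod 4), so quadratic reciprocity gives (11|13) = (13|11). Reduce: 13 ≡ 2 (mod 11). Now have (2|11).
Factor out 2: 2 = 2. Since 11 ≡ 3 (mod 8), (2|11) = -1. Now have -(1|11).
(1|11) = 1. Collecting the sign factors: -1.
The Legendre symbol is -1, so x^2 ≡ 52 (mod 89) has no solution.

no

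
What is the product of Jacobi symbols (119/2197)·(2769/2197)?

0

By multiplicativity, (119·2769/2197) = (119/2197)·(2769/2197).
First factor (119/2197):
2197 ≡ 1 (mod 4), so quadratic reciprocity gives (119/2197) = (2197/119). Reduce: 2197 ≡ 55 (mod 119). Now have (55/119).
Both 55 ≡ 3 and 119 ≡ 3 (mod 4), so reciprocity gives (55/119) = -(119/55). Reduce: 119 ≡ 9 (mod 55). Now have -(9/55).
9 ≡ 1 (mod 4), so quadratic reciprocity gives (9/55) = (55/9). Reduce: 55 ≡ 1 (mod 9). Now have -(1/9).
(1/9) = 1. Collecting the sign factors: -1.
Second factor (2769/2197):
Reduce the numerator: 2769 ≡ 572 (mod 2197), so (2769/2197) = (572/2197).
Factor out 2: 572 = 2^2·143. Since 2197 ≡ 5 (mod 8), (2/2197) = -1, and (2/2197)^2 = +1. Now have (143/2197).
2197 ≡ 1 (mod 4), so quadratic reciprocity gives (143/2197) = (2197/143). Reduce: 2197 ≡ 52 (mod 143). Now have (52/143).
Factor out 2: 52 = 2^2·13. Since 143 ≡ 7 (mod 8), (2/143) = +1, and (2/143)^2 = +1. Now have (13/143).
13 ≡ 1 (mod 4), so quadratic reciprocity gives (13/143) = (143/13). Reduce: 143 ≡ 0 (mod 13). Now have (0/13).
The numerator is now 0 with denominator 13 > 1: the symbol is 0.
Product: (-1)·(0) = 0.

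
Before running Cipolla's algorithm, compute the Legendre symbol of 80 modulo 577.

(80/577)
  = (5/577)    [577 ≡ 1 mod 8 ⇒ (2/577)^4 = +1]
  = (577/5)    [QR: 5 ≡ 1 mod 4, sign kept]
  = (2/5)    [577 ≡ 2 mod 5]
  = -(1/5)    [5 ≡ 5 mod 8 ⇒ (2/5) = -1]
  = -1    [(1/5) = 1]

-1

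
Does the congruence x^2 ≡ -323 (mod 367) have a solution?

no

Reduce the numerator: -323 ≡ 44 (mod 367), so (-323/367) = (44/367).
Factor out 2: 44 = 2^2·11. Since 367 ≡ 7 (mod 8), (2/367) = +1, and (2/367)^2 = +1. Now have (11/367).
Both 11 ≡ 3 and 367 ≡ 3 (mod 4), so reciprocity gives (11/367) = -(367/11). Reduce: 367 ≡ 4 (mod 11). Now have -(4/11).
Factor out 2: 4 = 2^2. Since 11 ≡ 3 (mod 8), (2/11) = -1, and (2/11)^2 = +1. Now have -(1/11).
(1/11) = 1. Collecting the sign factors: -1.
The Legendre symbol is -1, so x^2 ≡ -323 (mod 367) has no solution.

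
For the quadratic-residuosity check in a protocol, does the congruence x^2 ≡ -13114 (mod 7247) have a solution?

yes

Reduce the numerator: -13114 ≡ 1380 (mod 7247), so (-13114/7247) = (1380/7247).
Factor out 2: 1380 = 2^2·345. Since 7247 ≡ 7 (mod 8), (2/7247) = +1, and (2/7247)^2 = +1. Now have (345/7247).
345 ≡ 1 (mod 4), so quadratic reciprocity gives (345/7247) = (7247/345). Reduce: 7247 ≡ 2 (mod 345). Now have (2/345).
Factor out 2: 2 = 2. Since 345 ≡ 1 (mod 8), (2/345) = +1. Now have (1/345).
(1/345) = 1. Collecting the sign factors: 1.
(-13114/7247) = 1, and 7247 is prime, so -13114 is a quadratic residue mod 7247.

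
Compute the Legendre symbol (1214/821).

-1

(1214/821)
  = (393/821)    [1214 ≡ 393 mod 821]
  = (821/393)    [QR: 393 ≡ 1 mod 4, sign kept]
  = (35/393)    [821 ≡ 35 mod 393]
  = (393/35)    [QR: 393 ≡ 1 mod 4, sign kept]
  = (8/35)    [393 ≡ 8 mod 35]
  = -(1/35)    [35 ≡ 3 mod 8 ⇒ (2/35)^3 = -1]
  = -1    [(1/35) = 1]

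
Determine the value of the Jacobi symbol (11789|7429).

(11789|7429)
  = (4360|7429)    [11789 ≡ 4360 mod 7429]
  = -(545|7429)    [7429 ≡ 5 mod 8 ⇒ (2|7429)^3 = -1]
  = -(7429|545)    [QR: 545 ≡ 1 mod 4, sign kept]
  = -(344|545)    [7429 ≡ 344 mod 545]
  = -(43|545)    [545 ≡ 1 mod 8 ⇒ (2|545)^3 = +1]
  = -(545|43)    [QR: 545 ≡ 1 mod 4, sign kept]
  = -(29|43)    [545 ≡ 29 mod 43]
  = -(43|29)    [QR: 29 ≡ 1 mod 4, sign kept]
  = -(14|29)    [43 ≡ 14 mod 29]
  = (7|29)    [29 ≡ 5 mod 8 ⇒ (2|29) = -1]
  = (29|7)    [QR: 29 ≡ 1 mod 4, sign kept]
  = (1|7)    [29 ≡ 1 mod 7]
  = 1    [(1|7) = 1]

1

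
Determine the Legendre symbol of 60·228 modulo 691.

-1

By multiplicativity, (60·228 / 691) = (60 / 691)·(228 / 691).
First factor (60 / 691):
Factor out 2: 60 = 2^2·15. Since 691 ≡ 3 (mod 8), (2 / 691) = -1, and (2 / 691)^2 = +1. Now have (15 / 691).
Both 15 ≡ 3 and 691 ≡ 3 (mod 4), so reciprocity gives (15 / 691) = -(691 / 15). Reduce: 691 ≡ 1 (mod 15). Now have -(1 / 15).
(1 / 15) = 1. Collecting the sign factors: -1.
Second factor (228 / 691):
Factor out 2: 228 = 2^2·57. Since 691 ≡ 3 (mod 8), (2 / 691) = -1, and (2 / 691)^2 = +1. Now have (57 / 691).
57 ≡ 1 (mod 4), so quadratic reciprocity gives (57 / 691) = (691 / 57). Reduce: 691 ≡ 7 (mod 57). Now have (7 / 57).
57 ≡ 1 (mod 4), so quadratic reciprocity gives (7 / 57) = (57 / 7). Reduce: 57 ≡ 1 (mod 7). Now have (1 / 7).
(1 / 7) = 1. Collecting the sign factors: 1.
Product: (-1)·(1) = -1.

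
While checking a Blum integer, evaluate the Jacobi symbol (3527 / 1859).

-1

Reduce the numerator: 3527 ≡ 1668 (mod 1859), so (3527 / 1859) = (1668 / 1859).
Factor out 2: 1668 = 2^2·417. Since 1859 ≡ 3 (mod 8), (2 / 1859) = -1, and (2 / 1859)^2 = +1. Now have (417 / 1859).
417 ≡ 1 (mod 4), so quadratic reciprocity gives (417 / 1859) = (1859 / 417). Reduce: 1859 ≡ 191 (mod 417). Now have (191 / 417).
417 ≡ 1 (mod 4), so quadratic reciprocity gives (191 / 417) = (417 / 191). Reduce: 417 ≡ 35 (mod 191). Now have (35 / 191).
Both 35 ≡ 3 and 191 ≡ 3 (mod 4), so reciprocity gives (35 / 191) = -(191 / 35). Reduce: 191 ≡ 16 (mod 35). Now have -(16 / 35).
Factor out 2: 16 = 2^4. Since 35 ≡ 3 (mod 8), (2 / 35) = -1, and (2 / 35)^4 = +1. Now have -(1 / 35).
(1 / 35) = 1. Collecting the sign factors: -1.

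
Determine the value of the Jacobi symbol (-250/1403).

-1

(-250/1403)
  = (1153/1403)    [-250 ≡ 1153 mod 1403]
  = (1403/1153)    [QR: 1153 ≡ 1 mod 4, sign kept]
  = (250/1153)    [1403 ≡ 250 mod 1153]
  = (125/1153)    [1153 ≡ 1 mod 8 ⇒ (2/1153) = +1]
  = (1153/125)    [QR: 125 ≡ 1 mod 4, sign kept]
  = (28/125)    [1153 ≡ 28 mod 125]
  = (7/125)    [125 ≡ 5 mod 8 ⇒ (2/125)^2 = +1]
  = (125/7)    [QR: 125 ≡ 1 mod 4, sign kept]
  = (6/7)    [125 ≡ 6 mod 7]
  = (3/7)    [7 ≡ 7 mod 8 ⇒ (2/7) = +1]
  = -(7/3)    [QR: both ≡ 3 mod 4, sign flips]
  = -(1/3)    [7 ≡ 1 mod 3]
  = -1    [(1/3) = 1]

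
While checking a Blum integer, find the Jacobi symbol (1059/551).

1

Reduce the numerator: 1059 ≡ 508 (mod 551), so (1059/551) = (508/551).
Factor out 2: 508 = 2^2·127. Since 551 ≡ 7 (mod 8), (2/551) = +1, and (2/551)^2 = +1. Now have (127/551).
Both 127 ≡ 3 and 551 ≡ 3 (mod 4), so reciprocity gives (127/551) = -(551/127). Reduce: 551 ≡ 43 (mod 127). Now have -(43/127).
Both 43 ≡ 3 and 127 ≡ 3 (mod 4), so reciprocity gives (43/127) = -(127/43). Reduce: 127 ≡ 41 (mod 43). Now have (41/43).
41 ≡ 1 (mod 4), so quadratic reciprocity gives (41/43) = (43/41). Reduce: 43 ≡ 2 (mod 41). Now have (2/41).
Factor out 2: 2 = 2. Since 41 ≡ 1 (mod 8), (2/41) = +1. Now have (1/41).
(1/41) = 1. Collecting the sign factors: 1.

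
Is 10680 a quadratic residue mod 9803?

(10680/9803)
  = (877/9803)    [10680 ≡ 877 mod 9803]
  = (9803/877)    [QR: 877 ≡ 1 mod 4, sign kept]
  = (156/877)    [9803 ≡ 156 mod 877]
  = (39/877)    [877 ≡ 5 mod 8 ⇒ (2/877)^2 = +1]
  = (877/39)    [QR: 877 ≡ 1 mod 4, sign kept]
  = (19/39)    [877 ≡ 19 mod 39]
  = -(39/19)    [QR: both ≡ 3 mod 4, sign flips]
  = -(1/19)    [39 ≡ 1 mod 19]
  = -1    [(1/19) = 1]
(10680/9803) = -1, and 9803 is prime, so 10680 is not a quadratic residue mod 9803.

no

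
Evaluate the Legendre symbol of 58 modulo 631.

Factor out 2: 58 = 2·29. Since 631 ≡ 7 (mod 8), (2|631) = +1. Now have (29|631).
29 ≡ 1 (mod 4), so quadratic reciprocity gives (29|631) = (631|29). Reduce: 631 ≡ 22 (mod 29). Now have (22|29).
Factor out 2: 22 = 2·11. Since 29 ≡ 5 (mod 8), (2|29) = -1. Now have -(11|29).
29 ≡ 1 (mod 4), so quadratic reciprocity gives (11|29) = (29|11). Reduce: 29 ≡ 7 (mod 11). Now have -(7|11).
Both 7 ≡ 3 and 11 ≡ 3 (mod 4), so reciprocity gives (7|11) = -(11|7). Reduce: 11 ≡ 4 (mod 7). Now have (4|7).
Factor out 2: 4 = 2^2. Since 7 ≡ 7 (mod 8), (2|7) = +1, and (2|7)^2 = +1. Now have (1|7).
(1|7) = 1. Collecting the sign factors: 1.

1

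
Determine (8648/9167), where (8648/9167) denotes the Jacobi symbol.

Factor out 2: 8648 = 2^3·1081. Since 9167 ≡ 7 (mod 8), (2/9167) = +1, and (2/9167)^3 = +1. Now have (1081/9167).
1081 ≡ 1 (mod 4), so quadratic reciprocity gives (1081/9167) = (9167/1081). Reduce: 9167 ≡ 519 (mod 1081). Now have (519/1081).
1081 ≡ 1 (mod 4), so quadratic reciprocity gives (519/1081) = (1081/519). Reduce: 1081 ≡ 43 (mod 519). Now have (43/519).
Both 43 ≡ 3 and 519 ≡ 3 (mod 4), so reciprocity gives (43/519) = -(519/43). Reduce: 519 ≡ 3 (mod 43). Now have -(3/43).
Both 3 ≡ 3 and 43 ≡ 3 (mod 4), so reciprocity gives (3/43) = -(43/3). Reduce: 43 ≡ 1 (mod 3). Now have (1/3).
(1/3) = 1. Collecting the sign factors: 1.

1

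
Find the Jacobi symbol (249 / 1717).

-1

(249 / 1717)
  = (1717 / 249)    [QR: 249 ≡ 1 mod 4, sign kept]
  = (223 / 249)    [1717 ≡ 223 mod 249]
  = (249 / 223)    [QR: 249 ≡ 1 mod 4, sign kept]
  = (26 / 223)    [249 ≡ 26 mod 223]
  = (13 / 223)    [223 ≡ 7 mod 8 ⇒ (2 / 223) = +1]
  = (223 / 13)    [QR: 13 ≡ 1 mod 4, sign kept]
  = (2 / 13)    [223 ≡ 2 mod 13]
  = -(1 / 13)    [13 ≡ 5 mod 8 ⇒ (2 / 13) = -1]
  = -1    [(1 / 13) = 1]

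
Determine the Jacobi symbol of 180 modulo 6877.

Factor out 2: 180 = 2^2·45. Since 6877 ≡ 5 (mod 8), (2/6877) = -1, and (2/6877)^2 = +1. Now have (45/6877).
45 ≡ 1 (mod 4), so quadratic reciprocity gives (45/6877) = (6877/45). Reduce: 6877 ≡ 37 (mod 45). Now have (37/45).
37 ≡ 1 (mod 4), so quadratic reciprocity gives (37/45) = (45/37). Reduce: 45 ≡ 8 (mod 37). Now have (8/37).
Factor out 2: 8 = 2^3. Since 37 ≡ 5 (mod 8), (2/37) = -1, and (2/37)^3 = -1. Now have -(1/37).
(1/37) = 1. Collecting the sign factors: -1.

-1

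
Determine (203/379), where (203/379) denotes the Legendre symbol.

(203/379)
  = -(379/203)    [QR: both ≡ 3 mod 4, sign flips]
  = -(176/203)    [379 ≡ 176 mod 203]
  = -(11/203)    [203 ≡ 3 mod 8 ⇒ (2/203)^4 = +1]
  = (203/11)    [QR: both ≡ 3 mod 4, sign flips]
  = (5/11)    [203 ≡ 5 mod 11]
  = (11/5)    [QR: 5 ≡ 1 mod 4, sign kept]
  = (1/5)    [11 ≡ 1 mod 5]
  = 1    [(1/5) = 1]

1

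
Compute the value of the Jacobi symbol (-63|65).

1

Pull out -1: (-63|65) = (-1|65)·(63|65). Since 65 ≡ 1 (mod 4), (-1|65) = +1. Now have (63|65).
65 ≡ 1 (mod 4), so quadratic reciprocity gives (63|65) = (65|63). Reduce: 65 ≡ 2 (mod 63). Now have (2|63).
Factor out 2: 2 = 2. Since 63 ≡ 7 (mod 8), (2|63) = +1. Now have (1|63).
(1|63) = 1. Collecting the sign factors: 1.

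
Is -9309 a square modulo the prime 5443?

yes

(-9309/5443)
  = -(9309/5443)    [5443 ≡ 3 mod 4 ⇒ (-1/5443) = -1]
  = -(3866/5443)    [9309 ≡ 3866 mod 5443]
  = (1933/5443)    [5443 ≡ 3 mod 8 ⇒ (2/5443) = -1]
  = (5443/1933)    [QR: 1933 ≡ 1 mod 4, sign kept]
  = (1577/1933)    [5443 ≡ 1577 mod 1933]
  = (1933/1577)    [QR: 1577 ≡ 1 mod 4, sign kept]
  = (356/1577)    [1933 ≡ 356 mod 1577]
  = (89/1577)    [1577 ≡ 1 mod 8 ⇒ (2/1577)^2 = +1]
  = (1577/89)    [QR: 89 ≡ 1 mod 4, sign kept]
  = (64/89)    [1577 ≡ 64 mod 89]
  = (1/89)    [89 ≡ 1 mod 8 ⇒ (2/89)^6 = +1]
  = 1    [(1/89) = 1]
The Legendre symbol is 1, so x^2 ≡ -9309 (mod 5443) has solution.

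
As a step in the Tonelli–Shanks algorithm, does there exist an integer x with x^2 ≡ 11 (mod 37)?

yes

(11/37)
  = (37/11)    [QR: 37 ≡ 1 mod 4, sign kept]
  = (4/11)    [37 ≡ 4 mod 11]
  = (1/11)    [11 ≡ 3 mod 8 ⇒ (2/11)^2 = +1]
  = 1    [(1/11) = 1]
The Legendre symbol is 1, so x^2 ≡ 11 (mod 37) has solution.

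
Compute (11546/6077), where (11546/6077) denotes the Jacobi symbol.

-1

Reduce the numerator: 11546 ≡ 5469 (mod 6077), so (11546/6077) = (5469/6077).
5469 ≡ 1 (mod 4), so quadratic reciprocity gives (5469/6077) = (6077/5469). Reduce: 6077 ≡ 608 (mod 5469). Now have (608/5469).
Factor out 2: 608 = 2^5·19. Since 5469 ≡ 5 (mod 8), (2/5469) = -1, and (2/5469)^5 = -1. Now have -(19/5469).
5469 ≡ 1 (mod 4), so quadratic reciprocity gives (19/5469) = (5469/19). Reduce: 5469 ≡ 16 (mod 19). Now have -(16/19).
Factor out 2: 16 = 2^4. Since 19 ≡ 3 (mod 8), (2/19) = -1, and (2/19)^4 = +1. Now have -(1/19).
(1/19) = 1. Collecting the sign factors: -1.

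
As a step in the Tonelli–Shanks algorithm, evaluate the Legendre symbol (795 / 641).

1

Reduce the numerator: 795 ≡ 154 (mod 641), so (795 / 641) = (154 / 641).
Factor out 2: 154 = 2·77. Since 641 ≡ 1 (mod 8), (2 / 641) = +1. Now have (77 / 641).
77 ≡ 1 (mod 4), so quadratic reciprocity gives (77 / 641) = (641 / 77). Reduce: 641 ≡ 25 (mod 77). Now have (25 / 77).
25 ≡ 1 (mod 4), so quadratic reciprocity gives (25 / 77) = (77 / 25). Reduce: 77 ≡ 2 (mod 25). Now have (2 / 25).
Factor out 2: 2 = 2. Since 25 ≡ 1 (mod 8), (2 / 25) = +1. Now have (1 / 25).
(1 / 25) = 1. Collecting the sign factors: 1.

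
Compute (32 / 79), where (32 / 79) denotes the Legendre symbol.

1

Factor out 2: 32 = 2^5. Since 79 ≡ 7 (mod 8), (2 / 79) = +1, and (2 / 79)^5 = +1. Now have (1 / 79).
(1 / 79) = 1. Collecting the sign factors: 1.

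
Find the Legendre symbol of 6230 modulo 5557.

(6230|5557)
  = (673|5557)    [6230 ≡ 673 mod 5557]
  = (5557|673)    [QR: 673 ≡ 1 mod 4, sign kept]
  = (173|673)    [5557 ≡ 173 mod 673]
  = (673|173)    [QR: 173 ≡ 1 mod 4, sign kept]
  = (154|173)    [673 ≡ 154 mod 173]
  = -(77|173)    [173 ≡ 5 mod 8 ⇒ (2|173) = -1]
  = -(173|77)    [QR: 77 ≡ 1 mod 4, sign kept]
  = -(19|77)    [173 ≡ 19 mod 77]
  = -(77|19)    [QR: 77 ≡ 1 mod 4, sign kept]
  = -(1|19)    [77 ≡ 1 mod 19]
  = -1    [(1|19) = 1]

-1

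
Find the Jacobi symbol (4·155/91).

By multiplicativity, (4·155/91) = (4/91)·(155/91).
First factor (4/91):
Factor out 2: 4 = 2^2. Since 91 ≡ 3 (mod 8), (2/91) = -1, and (2/91)^2 = +1. Now have (1/91).
(1/91) = 1. Collecting the sign factors: 1.
Second factor (155/91):
Reduce the numerator: 155 ≡ 64 (mod 91), so (155/91) = (64/91).
Factor out 2: 64 = 2^6. Since 91 ≡ 3 (mod 8), (2/91) = -1, and (2/91)^6 = +1. Now have (1/91).
(1/91) = 1. Collecting the sign factors: 1.
Product: (1)·(1) = 1.

1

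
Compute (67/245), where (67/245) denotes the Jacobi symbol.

-1

(67/245)
  = (245/67)    [QR: 245 ≡ 1 mod 4, sign kept]
  = (44/67)    [245 ≡ 44 mod 67]
  = (11/67)    [67 ≡ 3 mod 8 ⇒ (2/67)^2 = +1]
  = -(67/11)    [QR: both ≡ 3 mod 4, sign flips]
  = -(1/11)    [67 ≡ 1 mod 11]
  = -1    [(1/11) = 1]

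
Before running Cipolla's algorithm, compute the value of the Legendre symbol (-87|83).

Reduce the numerator: -87 ≡ 79 (mod 83), so (-87|83) = (79|83).
Both 79 ≡ 3 and 83 ≡ 3 (mod 4), so reciprocity gives (79|83) = -(83|79). Reduce: 83 ≡ 4 (mod 79). Now have -(4|79).
Factor out 2: 4 = 2^2. Since 79 ≡ 7 (mod 8), (2|79) = +1, and (2|79)^2 = +1. Now have -(1|79).
(1|79) = 1. Collecting the sign factors: -1.

-1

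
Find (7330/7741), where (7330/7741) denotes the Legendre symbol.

Factor out 2: 7330 = 2·3665. Since 7741 ≡ 5 (mod 8), (2/7741) = -1. Now have -(3665/7741).
3665 ≡ 1 (mod 4), so quadratic reciprocity gives (3665/7741) = (7741/3665). Reduce: 7741 ≡ 411 (mod 3665). Now have -(411/3665).
3665 ≡ 1 (mod 4), so quadratic reciprocity gives (411/3665) = (3665/411). Reduce: 3665 ≡ 377 (mod 411). Now have -(377/411).
377 ≡ 1 (mod 4), so quadratic reciprocity gives (377/411) = (411/377). Reduce: 411 ≡ 34 (mod 377). Now have -(34/377).
Factor out 2: 34 = 2·17. Since 377 ≡ 1 (mod 8), (2/377) = +1. Now have -(17/377).
17 ≡ 1 (mod 4), so quadratic reciprocity gives (17/377) = (377/17). Reduce: 377 ≡ 3 (mod 17). Now have -(3/17).
17 ≡ 1 (mod 4), so quadratic reciprocity gives (3/17) = (17/3). Reduce: 17 ≡ 2 (mod 3). Now have -(2/3).
Factor out 2: 2 = 2. Since 3 ≡ 3 (mod 8), (2/3) = -1. Now have (1/3).
(1/3) = 1. Collecting the sign factors: 1.

1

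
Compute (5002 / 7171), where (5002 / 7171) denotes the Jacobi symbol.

Factor out 2: 5002 = 2·2501. Since 7171 ≡ 3 (mod 8), (2 / 7171) = -1. Now have -(2501 / 7171).
2501 ≡ 1 (mod 4), so quadratic reciprocity gives (2501 / 7171) = (7171 / 2501). Reduce: 7171 ≡ 2169 (mod 2501). Now have -(2169 / 2501).
2169 ≡ 1 (mod 4), so quadratic reciprocity gives (2169 / 2501) = (2501 / 2169). Reduce: 2501 ≡ 332 (mod 2169). Now have -(332 / 2169).
Factor out 2: 332 = 2^2·83. Since 2169 ≡ 1 (mod 8), (2 / 2169) = +1, and (2 / 2169)^2 = +1. Now have -(83 / 2169).
2169 ≡ 1 (mod 4), so quadratic reciprocity gives (83 / 2169) = (2169 / 83). Reduce: 2169 ≡ 11 (mod 83). Now have -(11 / 83).
Both 11 ≡ 3 and 83 ≡ 3 (mod 4), so reciprocity gives (11 / 83) = -(83 / 11). Reduce: 83 ≡ 6 (mod 11). Now have (6 / 11).
Factor out 2: 6 = 2·3. Since 11 ≡ 3 (mod 8), (2 / 11) = -1. Now have -(3 / 11).
Both 3 ≡ 3 and 11 ≡ 3 (mod 4), so reciprocity gives (3 / 11) = -(11 / 3). Reduce: 11 ≡ 2 (mod 3). Now have (2 / 3).
Factor out 2: 2 = 2. Since 3 ≡ 3 (mod 8), (2 / 3) = -1. Now have -(1 / 3).
(1 / 3) = 1. Collecting the sign factors: -1.

-1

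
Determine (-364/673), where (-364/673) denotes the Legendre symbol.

(-364/673)
  = (309/673)    [-364 ≡ 309 mod 673]
  = (673/309)    [QR: 309 ≡ 1 mod 4, sign kept]
  = (55/309)    [673 ≡ 55 mod 309]
  = (309/55)    [QR: 309 ≡ 1 mod 4, sign kept]
  = (34/55)    [309 ≡ 34 mod 55]
  = (17/55)    [55 ≡ 7 mod 8 ⇒ (2/55) = +1]
  = (55/17)    [QR: 17 ≡ 1 mod 4, sign kept]
  = (4/17)    [55 ≡ 4 mod 17]
  = (1/17)    [17 ≡ 1 mod 8 ⇒ (2/17)^2 = +1]
  = 1    [(1/17) = 1]

1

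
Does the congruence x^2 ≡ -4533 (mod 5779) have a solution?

no

Reduce the numerator: -4533 ≡ 1246 (mod 5779), so (-4533/5779) = (1246/5779).
Factor out 2: 1246 = 2·623. Since 5779 ≡ 3 (mod 8), (2/5779) = -1. Now have -(623/5779).
Both 623 ≡ 3 and 5779 ≡ 3 (mod 4), so reciprocity gives (623/5779) = -(5779/623). Reduce: 5779 ≡ 172 (mod 623). Now have (172/623).
Factor out 2: 172 = 2^2·43. Since 623 ≡ 7 (mod 8), (2/623) = +1, and (2/623)^2 = +1. Now have (43/623).
Both 43 ≡ 3 and 623 ≡ 3 (mod 4), so reciprocity gives (43/623) = -(623/43). Reduce: 623 ≡ 21 (mod 43). Now have -(21/43).
21 ≡ 1 (mod 4), so quadratic reciprocity gives (21/43) = (43/21). Reduce: 43 ≡ 1 (mod 21). Now have -(1/21).
(1/21) = 1. Collecting the sign factors: -1.
(-4533/5779) = -1, and 5779 is prime, so -4533 is not a quadratic residue mod 5779.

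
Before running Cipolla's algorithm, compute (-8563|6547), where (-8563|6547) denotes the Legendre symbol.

-1

Reduce the numerator: -8563 ≡ 4531 (mod 6547), so (-8563|6547) = (4531|6547).
Both 4531 ≡ 3 and 6547 ≡ 3 (mod 4), so reciprocity gives (4531|6547) = -(6547|4531). Reduce: 6547 ≡ 2016 (mod 4531). Now have -(2016|4531).
Factor out 2: 2016 = 2^5·63. Since 4531 ≡ 3 (mod 8), (2|4531) = -1, and (2|4531)^5 = -1. Now have (63|4531).
Both 63 ≡ 3 and 4531 ≡ 3 (mod 4), so reciprocity gives (63|4531) = -(4531|63). Reduce: 4531 ≡ 58 (mod 63). Now have -(58|63).
Factor out 2: 58 = 2·29. Since 63 ≡ 7 (mod 8), (2|63) = +1. Now have -(29|63).
29 ≡ 1 (mod 4), so quadratic reciprocity gives (29|63) = (63|29). Reduce: 63 ≡ 5 (mod 29). Now have -(5|29).
5 ≡ 1 (mod 4), so quadratic reciprocity gives (5|29) = (29|5). Reduce: 29 ≡ 4 (mod 5). Now have -(4|5).
Factor out 2: 4 = 2^2. Since 5 ≡ 5 (mod 8), (2|5) = -1, and (2|5)^2 = +1. Now have -(1|5).
(1|5) = 1. Collecting the sign factors: -1.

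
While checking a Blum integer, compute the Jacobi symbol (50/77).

Factor out 2: 50 = 2·25. Since 77 ≡ 5 (mod 8), (2/77) = -1. Now have -(25/77).
25 ≡ 1 (mod 4), so quadratic reciprocity gives (25/77) = (77/25). Reduce: 77 ≡ 2 (mod 25). Now have -(2/25).
Factor out 2: 2 = 2. Since 25 ≡ 1 (mod 8), (2/25) = +1. Now have -(1/25).
(1/25) = 1. Collecting the sign factors: -1.

-1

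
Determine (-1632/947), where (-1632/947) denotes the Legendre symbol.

(-1632/947)
  = -(1632/947)    [947 ≡ 3 mod 4 ⇒ (-1/947) = -1]
  = -(685/947)    [1632 ≡ 685 mod 947]
  = -(947/685)    [QR: 685 ≡ 1 mod 4, sign kept]
  = -(262/685)    [947 ≡ 262 mod 685]
  = (131/685)    [685 ≡ 5 mod 8 ⇒ (2/685) = -1]
  = (685/131)    [QR: 685 ≡ 1 mod 4, sign kept]
  = (30/131)    [685 ≡ 30 mod 131]
  = -(15/131)    [131 ≡ 3 mod 8 ⇒ (2/131) = -1]
  = (131/15)    [QR: both ≡ 3 mod 4, sign flips]
  = (11/15)    [131 ≡ 11 mod 15]
  = -(15/11)    [QR: both ≡ 3 mod 4, sign flips]
  = -(4/11)    [15 ≡ 4 mod 11]
  = -(1/11)    [11 ≡ 3 mod 8 ⇒ (2/11)^2 = +1]
  = -1    [(1/11) = 1]

-1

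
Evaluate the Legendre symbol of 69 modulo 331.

69 ≡ 1 (mod 4), so quadratic reciprocity gives (69/331) = (331/69). Reduce: 331 ≡ 55 (mod 69). Now have (55/69).
69 ≡ 1 (mod 4), so quadratic reciprocity gives (55/69) = (69/55). Reduce: 69 ≡ 14 (mod 55). Now have (14/55).
Factor out 2: 14 = 2·7. Since 55 ≡ 7 (mod 8), (2/55) = +1. Now have (7/55).
Both 7 ≡ 3 and 55 ≡ 3 (mod 4), so reciprocity gives (7/55) = -(55/7). Reduce: 55 ≡ 6 (mod 7). Now have -(6/7).
Factor out 2: 6 = 2·3. Since 7 ≡ 7 (mod 8), (2/7) = +1. Now have -(3/7).
Both 3 ≡ 3 and 7 ≡ 3 (mod 4), so reciprocity gives (3/7) = -(7/3). Reduce: 7 ≡ 1 (mod 3). Now have (1/3).
(1/3) = 1. Collecting the sign factors: 1.

1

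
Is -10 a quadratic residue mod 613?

Reduce the numerator: -10 ≡ 603 (mod 613), so (-10|613) = (603|613).
613 ≡ 1 (mod 4), so quadratic reciprocity gives (603|613) = (613|603). Reduce: 613 ≡ 10 (mod 603). Now have (10|603).
Factor out 2: 10 = 2·5. Since 603 ≡ 3 (mod 8), (2|603) = -1. Now have -(5|603).
5 ≡ 1 (mod 4), so quadratic reciprocity gives (5|603) = (603|5). Reduce: 603 ≡ 3 (mod 5). Now have -(3|5).
5 ≡ 1 (mod 4), so quadratic reciprocity gives (3|5) = (5|3). Reduce: 5 ≡ 2 (mod 3). Now have -(2|3).
Factor out 2: 2 = 2. Since 3 ≡ 3 (mod 8), (2|3) = -1. Now have (1|3).
(1|3) = 1. Collecting the sign factors: 1.
The Legendre symbol is 1, so x^2 ≡ -10 (mod 613) has solution.

yes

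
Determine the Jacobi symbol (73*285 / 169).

By multiplicativity, (73·285 / 169) = (73 / 169)·(285 / 169).
First factor (73 / 169):
73 ≡ 1 (mod 4), so quadratic reciprocity gives (73 / 169) = (169 / 73). Reduce: 169 ≡ 23 (mod 73). Now have (23 / 73).
73 ≡ 1 (mod 4), so quadratic reciprocity gives (23 / 73) = (73 / 23). Reduce: 73 ≡ 4 (mod 23). Now have (4 / 23).
Factor out 2: 4 = 2^2. Since 23 ≡ 7 (mod 8), (2 / 23) = +1, and (2 / 23)^2 = +1. Now have (1 / 23).
(1 / 23) = 1. Collecting the sign factors: 1.
Second factor (285 / 169):
Reduce the numerator: 285 ≡ 116 (mod 169), so (285 / 169) = (116 / 169).
Factor out 2: 116 = 2^2·29. Since 169 ≡ 1 (mod 8), (2 / 169) = +1, and (2 / 169)^2 = +1. Now have (29 / 169).
29 ≡ 1 (mod 4), so quadratic reciprocity gives (29 / 169) = (169 / 29). Reduce: 169 ≡ 24 (mod 29). Now have (24 / 29).
Factor out 2: 24 = 2^3·3. Since 29 ≡ 5 (mod 8), (2 / 29) = -1, and (2 / 29)^3 = -1. Now have -(3 / 29).
29 ≡ 1 (mod 4), so quadratic reciprocity gives (3 / 29) = (29 / 3). Reduce: 29 ≡ 2 (mod 3). Now have -(2 / 3).
Factor out 2: 2 = 2. Since 3 ≡ 3 (mod 8), (2 / 3) = -1. Now have (1 / 3).
(1 / 3) = 1. Collecting the sign factors: 1.
Product: (1)·(1) = 1.

1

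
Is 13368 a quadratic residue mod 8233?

yes

Reduce the numerator: 13368 ≡ 5135 (mod 8233), so (13368/8233) = (5135/8233).
8233 ≡ 1 (mod 4), so quadratic reciprocity gives (5135/8233) = (8233/5135). Reduce: 8233 ≡ 3098 (mod 5135). Now have (3098/5135).
Factor out 2: 3098 = 2·1549. Since 5135 ≡ 7 (mod 8), (2/5135) = +1. Now have (1549/5135).
1549 ≡ 1 (mod 4), so quadratic reciprocity gives (1549/5135) = (5135/1549). Reduce: 5135 ≡ 488 (mod 1549). Now have (488/1549).
Factor out 2: 488 = 2^3·61. Since 1549 ≡ 5 (mod 8), (2/1549) = -1, and (2/1549)^3 = -1. Now have -(61/1549).
61 ≡ 1 (mod 4), so quadratic reciprocity gives (61/1549) = (1549/61). Reduce: 1549 ≡ 24 (mod 61). Now have -(24/61).
Factor out 2: 24 = 2^3·3. Since 61 ≡ 5 (mod 8), (2/61) = -1, and (2/61)^3 = -1. Now have (3/61).
61 ≡ 1 (mod 4), so quadratic reciprocity gives (3/61) = (61/3). Reduce: 61 ≡ 1 (mod 3). Now have (1/3).
(1/3) = 1. Collecting the sign factors: 1.
The Legendre symbol is 1, so x^2 ≡ 13368 (mod 8233) has solution.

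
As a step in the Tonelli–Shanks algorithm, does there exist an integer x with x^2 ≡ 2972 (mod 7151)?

(2972|7151)
  = (743|7151)    [7151 ≡ 7 mod 8 ⇒ (2|7151)^2 = +1]
  = -(7151|743)    [QR: both ≡ 3 mod 4, sign flips]
  = -(464|743)    [7151 ≡ 464 mod 743]
  = -(29|743)    [743 ≡ 7 mod 8 ⇒ (2|743)^4 = +1]
  = -(743|29)    [QR: 29 ≡ 1 mod 4, sign kept]
  = -(18|29)    [743 ≡ 18 mod 29]
  = (9|29)    [29 ≡ 5 mod 8 ⇒ (2|29) = -1]
  = (29|9)    [QR: 9 ≡ 1 mod 4, sign kept]
  = (2|9)    [29 ≡ 2 mod 9]
  = (1|9)    [9 ≡ 1 mod 8 ⇒ (2|9) = +1]
  = 1    [(1|9) = 1]
The Legendre symbol is 1, so x^2 ≡ 2972 (mod 7151) has solution.

yes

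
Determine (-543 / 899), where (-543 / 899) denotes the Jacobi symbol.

1

Pull out -1: (-543 / 899) = (-1 / 899)·(543 / 899). Since 899 ≡ 3 (mod 4), (-1 / 899) = -1. Now have -(543 / 899).
Both 543 ≡ 3 and 899 ≡ 3 (mod 4), so reciprocity gives (543 / 899) = -(899 / 543). Reduce: 899 ≡ 356 (mod 543). Now have (356 / 543).
Factor out 2: 356 = 2^2·89. Since 543 ≡ 7 (mod 8), (2 / 543) = +1, and (2 / 543)^2 = +1. Now have (89 / 543).
89 ≡ 1 (mod 4), so quadratic reciprocity gives (89 / 543) = (543 / 89). Reduce: 543 ≡ 9 (mod 89). Now have (9 / 89).
9 ≡ 1 (mod 4), so quadratic reciprocity gives (9 / 89) = (89 / 9). Reduce: 89 ≡ 8 (mod 9). Now have (8 / 9).
Factor out 2: 8 = 2^3. Since 9 ≡ 1 (mod 8), (2 / 9) = +1, and (2 / 9)^3 = +1. Now have (1 / 9).
(1 / 9) = 1. Collecting the sign factors: 1.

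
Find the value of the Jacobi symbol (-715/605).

Pull out -1: (-715/605) = (-1/605)·(715/605). Since 605 ≡ 1 (mod 4), (-1/605) = +1. Now have (715/605).
Reduce the numerator: 715 ≡ 110 (mod 605), so (715/605) = (110/605).
Factor out 2: 110 = 2·55. Since 605 ≡ 5 (mod 8), (2/605) = -1. Now have -(55/605).
605 ≡ 1 (mod 4), so quadratic reciprocity gives (55/605) = (605/55). Reduce: 605 ≡ 0 (mod 55). Now have -(0/55).
The numerator is now 0 with denominator 55 > 1: the symbol is 0.

0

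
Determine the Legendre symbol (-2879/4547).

-1

Pull out -1: (-2879/4547) = (-1/4547)·(2879/4547). Since 4547 ≡ 3 (mod 4), (-1/4547) = -1. Now have -(2879/4547).
Both 2879 ≡ 3 and 4547 ≡ 3 (mod 4), so reciprocity gives (2879/4547) = -(4547/2879). Reduce: 4547 ≡ 1668 (mod 2879). Now have (1668/2879).
Factor out 2: 1668 = 2^2·417. Since 2879 ≡ 7 (mod 8), (2/2879) = +1, and (2/2879)^2 = +1. Now have (417/2879).
417 ≡ 1 (mod 4), so quadratic reciprocity gives (417/2879) = (2879/417). Reduce: 2879 ≡ 377 (mod 417). Now have (377/417).
377 ≡ 1 (mod 4), so quadratic reciprocity gives (377/417) = (417/377). Reduce: 417 ≡ 40 (mod 377). Now have (40/377).
Factor out 2: 40 = 2^3·5. Since 377 ≡ 1 (mod 8), (2/377) = +1, and (2/377)^3 = +1. Now have (5/377).
5 ≡ 1 (mod 4), so quadratic reciprocity gives (5/377) = (377/5). Reduce: 377 ≡ 2 (mod 5). Now have (2/5).
Factor out 2: 2 = 2. Since 5 ≡ 5 (mod 8), (2/5) = -1. Now have -(1/5).
(1/5) = 1. Collecting the sign factors: -1.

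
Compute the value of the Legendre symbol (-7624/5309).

-1

(-7624/5309)
  = (2994/5309)    [-7624 ≡ 2994 mod 5309]
  = -(1497/5309)    [5309 ≡ 5 mod 8 ⇒ (2/5309) = -1]
  = -(5309/1497)    [QR: 1497 ≡ 1 mod 4, sign kept]
  = -(818/1497)    [5309 ≡ 818 mod 1497]
  = -(409/1497)    [1497 ≡ 1 mod 8 ⇒ (2/1497) = +1]
  = -(1497/409)    [QR: 409 ≡ 1 mod 4, sign kept]
  = -(270/409)    [1497 ≡ 270 mod 409]
  = -(135/409)    [409 ≡ 1 mod 8 ⇒ (2/409) = +1]
  = -(409/135)    [QR: 409 ≡ 1 mod 4, sign kept]
  = -(4/135)    [409 ≡ 4 mod 135]
  = -(1/135)    [135 ≡ 7 mod 8 ⇒ (2/135)^2 = +1]
  = -1    [(1/135) = 1]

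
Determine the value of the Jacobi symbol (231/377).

1

(231/377)
  = (377/231)    [QR: 377 ≡ 1 mod 4, sign kept]
  = (146/231)    [377 ≡ 146 mod 231]
  = (73/231)    [231 ≡ 7 mod 8 ⇒ (2/231) = +1]
  = (231/73)    [QR: 73 ≡ 1 mod 4, sign kept]
  = (12/73)    [231 ≡ 12 mod 73]
  = (3/73)    [73 ≡ 1 mod 8 ⇒ (2/73)^2 = +1]
  = (73/3)    [QR: 73 ≡ 1 mod 4, sign kept]
  = (1/3)    [73 ≡ 1 mod 3]
  = 1    [(1/3) = 1]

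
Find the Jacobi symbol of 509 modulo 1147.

(509|1147)
  = (1147|509)    [QR: 509 ≡ 1 mod 4, sign kept]
  = (129|509)    [1147 ≡ 129 mod 509]
  = (509|129)    [QR: 129 ≡ 1 mod 4, sign kept]
  = (122|129)    [509 ≡ 122 mod 129]
  = (61|129)    [129 ≡ 1 mod 8 ⇒ (2|129) = +1]
  = (129|61)    [QR: 61 ≡ 1 mod 4, sign kept]
  = (7|61)    [129 ≡ 7 mod 61]
  = (61|7)    [QR: 61 ≡ 1 mod 4, sign kept]
  = (5|7)    [61 ≡ 5 mod 7]
  = (7|5)    [QR: 5 ≡ 1 mod 4, sign kept]
  = (2|5)    [7 ≡ 2 mod 5]
  = -(1|5)    [5 ≡ 5 mod 8 ⇒ (2|5) = -1]
  = -1    [(1|5) = 1]

-1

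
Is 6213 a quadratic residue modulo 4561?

no

(6213|4561)
  = (1652|4561)    [6213 ≡ 1652 mod 4561]
  = (413|4561)    [4561 ≡ 1 mod 8 ⇒ (2|4561)^2 = +1]
  = (4561|413)    [QR: 413 ≡ 1 mod 4, sign kept]
  = (18|413)    [4561 ≡ 18 mod 413]
  = -(9|413)    [413 ≡ 5 mod 8 ⇒ (2|413) = -1]
  = -(413|9)    [QR: 9 ≡ 1 mod 4, sign kept]
  = -(8|9)    [413 ≡ 8 mod 9]
  = -(1|9)    [9 ≡ 1 mod 8 ⇒ (2|9)^3 = +1]
  = -1    [(1|9) = 1]
(6213|4561) = -1, and 4561 is prime, so 6213 is not a quadratic residue mod 4561.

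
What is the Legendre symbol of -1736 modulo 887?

Pull out -1: (-1736 / 887) = (-1 / 887)·(1736 / 887). Since 887 ≡ 3 (mod 4), (-1 / 887) = -1. Now have -(1736 / 887).
Reduce the numerator: 1736 ≡ 849 (mod 887), so (1736 / 887) = (849 / 887).
849 ≡ 1 (mod 4), so quadratic reciprocity gives (849 / 887) = (887 / 849). Reduce: 887 ≡ 38 (mod 849). Now have -(38 / 849).
Factor out 2: 38 = 2·19. Since 849 ≡ 1 (mod 8), (2 / 849) = +1. Now have -(19 / 849).
849 ≡ 1 (mod 4), so quadratic reciprocity gives (19 / 849) = (849 / 19). Reduce: 849 ≡ 13 (mod 19). Now have -(13 / 19).
13 ≡ 1 (mod 4), so quadratic reciprocity gives (13 / 19) = (19 / 13). Reduce: 19 ≡ 6 (mod 13). Now have -(6 / 13).
Factor out 2: 6 = 2·3. Since 13 ≡ 5 (mod 8), (2 / 13) = -1. Now have (3 / 13).
13 ≡ 1 (mod 4), so quadratic reciprocity gives (3 / 13) = (13 / 3). Reduce: 13 ≡ 1 (mod 3). Now have (1 / 3).
(1 / 3) = 1. Collecting the sign factors: 1.

1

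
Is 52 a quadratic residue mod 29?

Reduce the numerator: 52 ≡ 23 (mod 29), so (52|29) = (23|29).
29 ≡ 1 (mod 4), so quadratic reciprocity gives (23|29) = (29|23). Reduce: 29 ≡ 6 (mod 23). Now have (6|23).
Factor out 2: 6 = 2·3. Since 23 ≡ 7 (mod 8), (2|23) = +1. Now have (3|23).
Both 3 ≡ 3 and 23 ≡ 3 (mod 4), so reciprocity gives (3|23) = -(23|3). Reduce: 23 ≡ 2 (mod 3). Now have -(2|3).
Factor out 2: 2 = 2. Since 3 ≡ 3 (mod 8), (2|3) = -1. Now have (1|3).
(1|3) = 1. Collecting the sign factors: 1.
(52|29) = 1, and 29 is prime, so 52 is a quadratic residue mod 29.

yes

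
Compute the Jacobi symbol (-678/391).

1

(-678/391)
  = -(678/391)    [391 ≡ 3 mod 4 ⇒ (-1/391) = -1]
  = -(287/391)    [678 ≡ 287 mod 391]
  = (391/287)    [QR: both ≡ 3 mod 4, sign flips]
  = (104/287)    [391 ≡ 104 mod 287]
  = (13/287)    [287 ≡ 7 mod 8 ⇒ (2/287)^3 = +1]
  = (287/13)    [QR: 13 ≡ 1 mod 4, sign kept]
  = (1/13)    [287 ≡ 1 mod 13]
  = 1    [(1/13) = 1]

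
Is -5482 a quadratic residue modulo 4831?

Pull out -1: (-5482/4831) = (-1/4831)·(5482/4831). Since 4831 ≡ 3 (mod 4), (-1/4831) = -1. Now have -(5482/4831).
Reduce the numerator: 5482 ≡ 651 (mod 4831), so (5482/4831) = (651/4831).
Both 651 ≡ 3 and 4831 ≡ 3 (mod 4), so reciprocity gives (651/4831) = -(4831/651). Reduce: 4831 ≡ 274 (mod 651). Now have (274/651).
Factor out 2: 274 = 2·137. Since 651 ≡ 3 (mod 8), (2/651) = -1. Now have -(137/651).
137 ≡ 1 (mod 4), so quadratic reciprocity gives (137/651) = (651/137). Reduce: 651 ≡ 103 (mod 137). Now have -(103/137).
137 ≡ 1 (mod 4), so quadratic reciprocity gives (103/137) = (137/103). Reduce: 137 ≡ 34 (mod 103). Now have -(34/103).
Factor out 2: 34 = 2·17. Since 103 ≡ 7 (mod 8), (2/103) = +1. Now have -(17/103).
17 ≡ 1 (mod 4), so quadratic reciprocity gives (17/103) = (103/17). Reduce: 103 ≡ 1 (mod 17). Now have -(1/17).
(1/17) = 1. Collecting the sign factors: -1.
The Legendre symbol is -1, so x^2 ≡ -5482 (mod 4831) has no solution.

no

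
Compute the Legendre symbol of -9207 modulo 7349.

(-9207/7349)
  = (5491/7349)    [-9207 ≡ 5491 mod 7349]
  = (7349/5491)    [QR: 7349 ≡ 1 mod 4, sign kept]
  = (1858/5491)    [7349 ≡ 1858 mod 5491]
  = -(929/5491)    [5491 ≡ 3 mod 8 ⇒ (2/5491) = -1]
  = -(5491/929)    [QR: 929 ≡ 1 mod 4, sign kept]
  = -(846/929)    [5491 ≡ 846 mod 929]
  = -(423/929)    [929 ≡ 1 mod 8 ⇒ (2/929) = +1]
  = -(929/423)    [QR: 929 ≡ 1 mod 4, sign kept]
  = -(83/423)    [929 ≡ 83 mod 423]
  = (423/83)    [QR: both ≡ 3 mod 4, sign flips]
  = (8/83)    [423 ≡ 8 mod 83]
  = -(1/83)    [83 ≡ 3 mod 8 ⇒ (2/83)^3 = -1]
  = -1    [(1/83) = 1]

-1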